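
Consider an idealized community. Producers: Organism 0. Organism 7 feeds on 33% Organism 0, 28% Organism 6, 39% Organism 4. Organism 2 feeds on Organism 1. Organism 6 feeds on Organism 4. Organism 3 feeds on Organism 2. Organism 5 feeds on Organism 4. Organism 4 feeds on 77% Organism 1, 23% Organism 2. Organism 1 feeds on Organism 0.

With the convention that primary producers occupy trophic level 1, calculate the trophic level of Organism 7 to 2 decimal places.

Organism 1: 1 + 1 = 2
Organism 2: 1 + 2 = 3
Organism 3: 1 + 3 = 4
Organism 4: 1 + (0.77×2 + 0.23×3) = 3.23
Organism 5: 1 + 3.23 = 4.23
Organism 6: 1 + 3.23 = 4.23
Organism 7: 1 + (0.33×1 + 0.28×4.23 + 0.39×3.23) = 3.7741

3.77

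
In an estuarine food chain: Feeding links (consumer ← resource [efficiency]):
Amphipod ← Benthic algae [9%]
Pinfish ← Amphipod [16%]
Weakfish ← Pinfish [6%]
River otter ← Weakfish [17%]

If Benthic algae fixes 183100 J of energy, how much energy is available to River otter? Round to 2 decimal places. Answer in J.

26.89 J

Amphipod: 183100 × 0.09 = 16479 J
Pinfish: 16479 × 0.16 = 2636.64 J
Weakfish: 2636.64 × 0.06 = 158.1984 J
River otter: 158.1984 × 0.17 = 26.893728 J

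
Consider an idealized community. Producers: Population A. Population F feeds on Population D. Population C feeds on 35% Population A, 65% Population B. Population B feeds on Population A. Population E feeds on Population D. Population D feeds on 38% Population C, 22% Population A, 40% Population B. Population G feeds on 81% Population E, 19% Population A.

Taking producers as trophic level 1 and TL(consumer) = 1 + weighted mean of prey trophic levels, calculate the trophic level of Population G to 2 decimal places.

Population B: 1 + 1 = 2
Population C: 1 + (0.35×1 + 0.65×2) = 2.65
Population D: 1 + (0.38×2.65 + 0.22×1 + 0.4×2) = 3.027
Population E: 1 + 3.027 = 4.027
Population F: 1 + 3.027 = 4.027
Population G: 1 + (0.81×4.027 + 0.19×1) = 4.45187

4.45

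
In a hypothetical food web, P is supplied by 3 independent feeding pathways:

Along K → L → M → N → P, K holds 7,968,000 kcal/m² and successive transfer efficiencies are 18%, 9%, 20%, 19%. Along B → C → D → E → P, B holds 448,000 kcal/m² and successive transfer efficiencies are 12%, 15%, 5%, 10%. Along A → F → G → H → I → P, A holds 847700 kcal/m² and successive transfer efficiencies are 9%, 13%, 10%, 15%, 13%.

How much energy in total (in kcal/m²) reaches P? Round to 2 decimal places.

Via K: 7968000 × 0.18 × 0.09 × 0.2 × 0.19 = 4905.1008 kcal/m²
Via B: 448000 × 0.12 × 0.15 × 0.05 × 0.1 = 40.32 kcal/m²
Via A: 847700 × 0.09 × 0.13 × 0.1 × 0.15 × 0.13 = 19.3402755 kcal/m²
Total at P: 4905.1008 + 40.32 + 19.3402755 = 4964.7610755 kcal/m²

4964.76 kcal/m²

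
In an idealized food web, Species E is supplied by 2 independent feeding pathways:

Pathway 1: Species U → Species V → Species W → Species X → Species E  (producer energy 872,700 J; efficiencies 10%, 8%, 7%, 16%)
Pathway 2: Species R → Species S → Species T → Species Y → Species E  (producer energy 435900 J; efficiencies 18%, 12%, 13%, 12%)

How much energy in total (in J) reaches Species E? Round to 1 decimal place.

Pathway 1: 872700 × 0.1 × 0.08 × 0.07 × 0.16 = 78.19392 J
Pathway 2: 435900 × 0.18 × 0.12 × 0.13 × 0.12 = 146.880864 J
Total at Species E: 78.19392 + 146.880864 = 225.074784 J

225.1 J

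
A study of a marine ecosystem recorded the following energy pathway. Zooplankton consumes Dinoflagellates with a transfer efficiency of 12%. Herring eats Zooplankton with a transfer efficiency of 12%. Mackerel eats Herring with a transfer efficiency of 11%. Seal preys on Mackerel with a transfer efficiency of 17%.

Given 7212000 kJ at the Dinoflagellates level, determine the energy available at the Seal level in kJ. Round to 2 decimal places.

Zooplankton: 7212000 × 0.12 = 865440 kJ
Herring: 865440 × 0.12 = 103852.8 kJ
Mackerel: 103852.8 × 0.11 = 11423.808 kJ
Seal: 11423.808 × 0.17 = 1942.04736 kJ

1942.05 kJ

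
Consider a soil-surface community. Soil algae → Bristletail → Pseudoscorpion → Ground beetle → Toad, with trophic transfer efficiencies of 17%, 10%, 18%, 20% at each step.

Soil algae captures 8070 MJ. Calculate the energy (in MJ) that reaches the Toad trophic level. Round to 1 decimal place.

4.9 MJ

Bristletail: 8070 × 0.17 = 1371.9 MJ
Pseudoscorpion: 1371.9 × 0.1 = 137.19 MJ
Ground beetle: 137.19 × 0.18 = 24.6942 MJ
Toad: 24.6942 × 0.2 = 4.93884 MJ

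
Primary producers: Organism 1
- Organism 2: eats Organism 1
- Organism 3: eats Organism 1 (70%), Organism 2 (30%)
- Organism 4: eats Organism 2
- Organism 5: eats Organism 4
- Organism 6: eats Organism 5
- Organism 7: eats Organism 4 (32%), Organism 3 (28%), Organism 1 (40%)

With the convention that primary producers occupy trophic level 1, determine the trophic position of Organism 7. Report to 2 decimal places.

3.00

Organism 2: 1 + 1 = 2
Organism 3: 1 + (0.7×1 + 0.3×2) = 2.3
Organism 4: 1 + 2 = 3
Organism 5: 1 + 3 = 4
Organism 6: 1 + 4 = 5
Organism 7: 1 + (0.32×3 + 0.28×2.3 + 0.4×1) = 3.004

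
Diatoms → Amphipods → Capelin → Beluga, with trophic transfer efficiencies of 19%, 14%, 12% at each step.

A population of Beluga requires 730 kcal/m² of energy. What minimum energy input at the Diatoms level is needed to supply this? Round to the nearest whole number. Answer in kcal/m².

Cumulative transfer efficiency: 0.19 × 0.14 × 0.12 = 0.003192
Diatoms energy = 730 / 0.003192 = 228697 kcal/m²

228697 kcal/m²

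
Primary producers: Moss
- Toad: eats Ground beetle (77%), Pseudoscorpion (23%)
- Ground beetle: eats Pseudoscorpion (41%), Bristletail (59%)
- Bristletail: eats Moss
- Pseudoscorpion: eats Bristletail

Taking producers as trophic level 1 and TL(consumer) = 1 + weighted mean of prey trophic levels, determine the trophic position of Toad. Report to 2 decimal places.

4.32

Bristletail: 1 + 1 = 2
Pseudoscorpion: 1 + 2 = 3
Ground beetle: 1 + (0.41×3 + 0.59×2) = 3.41
Toad: 1 + (0.77×3.41 + 0.23×3) = 4.3157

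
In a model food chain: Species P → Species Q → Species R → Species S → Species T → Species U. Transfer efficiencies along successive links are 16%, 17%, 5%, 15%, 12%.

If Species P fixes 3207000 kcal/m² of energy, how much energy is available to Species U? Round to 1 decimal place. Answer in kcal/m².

Species Q: 3207000 × 0.16 = 513120 kcal/m²
Species R: 513120 × 0.17 = 87230.4 kcal/m²
Species S: 87230.4 × 0.05 = 4361.52 kcal/m²
Species T: 4361.52 × 0.15 = 654.228 kcal/m²
Species U: 654.228 × 0.12 = 78.50736 kcal/m²

78.5 kcal/m²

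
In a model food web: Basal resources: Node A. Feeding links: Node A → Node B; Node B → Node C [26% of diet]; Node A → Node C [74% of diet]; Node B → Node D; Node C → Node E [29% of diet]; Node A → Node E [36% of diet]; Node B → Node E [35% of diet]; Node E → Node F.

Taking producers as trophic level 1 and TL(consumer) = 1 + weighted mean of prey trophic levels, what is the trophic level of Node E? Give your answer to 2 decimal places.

2.72

Node B: 1 + 1 = 2
Node C: 1 + (0.26×2 + 0.74×1) = 2.26
Node D: 1 + 2 = 3
Node E: 1 + (0.29×2.26 + 0.36×1 + 0.35×2) = 2.7154
Node F: 1 + 2.7154 = 3.7154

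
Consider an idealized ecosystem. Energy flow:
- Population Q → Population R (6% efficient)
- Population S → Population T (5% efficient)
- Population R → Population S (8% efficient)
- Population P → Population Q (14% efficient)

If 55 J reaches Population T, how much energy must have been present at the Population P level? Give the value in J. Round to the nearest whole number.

1636905 J

Cumulative transfer efficiency: 0.14 × 0.06 × 0.08 × 0.05 = 0.0000336
Population P energy = 55 / 0.0000336 = 1636905 J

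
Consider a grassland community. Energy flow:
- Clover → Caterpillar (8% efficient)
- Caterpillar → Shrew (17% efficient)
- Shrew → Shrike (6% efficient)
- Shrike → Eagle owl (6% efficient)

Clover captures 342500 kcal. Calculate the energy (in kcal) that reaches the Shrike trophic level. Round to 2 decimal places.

279.48 kcal

Caterpillar: 342500 × 0.08 = 27400 kcal
Shrew: 27400 × 0.17 = 4658 kcal
Shrike: 4658 × 0.06 = 279.48 kcal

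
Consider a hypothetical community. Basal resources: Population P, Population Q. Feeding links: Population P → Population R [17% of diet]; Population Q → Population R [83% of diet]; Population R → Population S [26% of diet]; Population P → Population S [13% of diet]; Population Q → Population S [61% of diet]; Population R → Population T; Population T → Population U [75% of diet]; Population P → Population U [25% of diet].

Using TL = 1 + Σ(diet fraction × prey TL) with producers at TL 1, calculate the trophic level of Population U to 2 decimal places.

Population R: 1 + (0.17×1 + 0.83×1) = 2
Population S: 1 + (0.26×2 + 0.13×1 + 0.61×1) = 2.26
Population T: 1 + 2 = 3
Population U: 1 + (0.75×3 + 0.25×1) = 3.5

3.50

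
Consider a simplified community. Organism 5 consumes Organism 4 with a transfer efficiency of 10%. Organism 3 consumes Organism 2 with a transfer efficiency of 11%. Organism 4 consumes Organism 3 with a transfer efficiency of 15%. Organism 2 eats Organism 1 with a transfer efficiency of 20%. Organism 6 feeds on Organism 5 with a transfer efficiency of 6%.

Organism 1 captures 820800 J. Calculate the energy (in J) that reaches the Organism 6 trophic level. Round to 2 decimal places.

16.25 J

Organism 2: 820800 × 0.2 = 164160 J
Organism 3: 164160 × 0.11 = 18057.6 J
Organism 4: 18057.6 × 0.15 = 2708.64 J
Organism 5: 2708.64 × 0.1 = 270.864 J
Organism 6: 270.864 × 0.06 = 16.25184 J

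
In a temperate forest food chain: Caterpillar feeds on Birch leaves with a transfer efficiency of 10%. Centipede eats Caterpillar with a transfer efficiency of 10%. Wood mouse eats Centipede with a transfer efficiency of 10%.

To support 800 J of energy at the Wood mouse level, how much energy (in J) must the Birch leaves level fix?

Cumulative transfer efficiency: 0.1 × 0.1 × 0.1 = 0.001
Birch leaves energy = 800 / 0.001 = 800000 J

800000 J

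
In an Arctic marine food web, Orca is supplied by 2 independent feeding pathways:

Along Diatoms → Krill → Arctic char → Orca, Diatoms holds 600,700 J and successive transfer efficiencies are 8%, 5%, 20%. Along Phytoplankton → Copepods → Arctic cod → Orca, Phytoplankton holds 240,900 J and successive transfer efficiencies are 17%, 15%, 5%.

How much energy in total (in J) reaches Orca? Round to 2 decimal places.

787.71 J

Via Diatoms: 600700 × 0.08 × 0.05 × 0.2 = 480.56 J
Via Phytoplankton: 240900 × 0.17 × 0.15 × 0.05 = 307.1475 J
Total at Orca: 480.56 + 307.1475 = 787.7075 J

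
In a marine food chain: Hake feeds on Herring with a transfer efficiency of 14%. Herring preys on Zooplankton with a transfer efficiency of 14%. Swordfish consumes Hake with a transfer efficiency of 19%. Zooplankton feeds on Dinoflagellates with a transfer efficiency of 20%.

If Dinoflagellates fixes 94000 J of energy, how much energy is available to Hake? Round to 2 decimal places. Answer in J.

368.48 J

Zooplankton: 94000 × 0.2 = 18800 J
Herring: 18800 × 0.14 = 2632 J
Hake: 2632 × 0.14 = 368.48 J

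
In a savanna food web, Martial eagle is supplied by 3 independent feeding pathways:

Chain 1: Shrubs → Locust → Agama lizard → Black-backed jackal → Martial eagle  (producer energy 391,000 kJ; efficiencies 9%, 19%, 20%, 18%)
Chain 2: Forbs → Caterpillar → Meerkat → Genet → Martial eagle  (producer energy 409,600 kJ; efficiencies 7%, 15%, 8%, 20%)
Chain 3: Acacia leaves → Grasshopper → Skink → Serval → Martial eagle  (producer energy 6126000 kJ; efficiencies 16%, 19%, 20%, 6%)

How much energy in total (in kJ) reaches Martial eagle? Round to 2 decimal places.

Chain 1: 391000 × 0.09 × 0.19 × 0.2 × 0.18 = 240.6996 kJ
Chain 2: 409600 × 0.07 × 0.15 × 0.08 × 0.2 = 68.8128 kJ
Chain 3: 6126000 × 0.16 × 0.19 × 0.2 × 0.06 = 2234.7648 kJ
Total at Martial eagle: 240.6996 + 68.8128 + 2234.7648 = 2544.2772 kJ

2544.28 kJ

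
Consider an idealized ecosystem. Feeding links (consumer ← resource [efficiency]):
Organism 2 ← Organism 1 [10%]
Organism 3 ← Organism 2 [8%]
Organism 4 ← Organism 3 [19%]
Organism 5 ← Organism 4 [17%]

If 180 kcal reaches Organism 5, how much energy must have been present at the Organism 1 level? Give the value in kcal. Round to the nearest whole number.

Cumulative transfer efficiency: 0.1 × 0.08 × 0.19 × 0.17 = 0.0002584
Organism 1 energy = 180 / 0.0002584 = 696594 kcal

696594 kcal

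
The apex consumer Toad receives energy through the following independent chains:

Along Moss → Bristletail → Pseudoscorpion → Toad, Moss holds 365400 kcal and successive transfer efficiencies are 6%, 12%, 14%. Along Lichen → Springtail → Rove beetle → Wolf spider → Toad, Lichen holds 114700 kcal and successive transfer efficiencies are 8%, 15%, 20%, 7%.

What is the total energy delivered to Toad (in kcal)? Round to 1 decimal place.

387.6 kcal

Via Moss: 365400 × 0.06 × 0.12 × 0.14 = 368.3232 kcal
Via Lichen: 114700 × 0.08 × 0.15 × 0.2 × 0.07 = 19.2696 kcal
Total at Toad: 368.3232 + 19.2696 = 387.5928 kcal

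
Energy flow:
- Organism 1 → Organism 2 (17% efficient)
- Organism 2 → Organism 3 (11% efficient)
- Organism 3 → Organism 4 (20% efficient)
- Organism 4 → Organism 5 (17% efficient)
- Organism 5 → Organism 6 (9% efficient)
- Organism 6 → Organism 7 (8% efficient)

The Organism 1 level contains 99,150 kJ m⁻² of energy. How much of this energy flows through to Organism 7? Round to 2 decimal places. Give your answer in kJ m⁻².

Organism 2: 99150 × 0.17 = 16855.5 kJ m⁻²
Organism 3: 16855.5 × 0.11 = 1854.105 kJ m⁻²
Organism 4: 1854.105 × 0.2 = 370.821 kJ m⁻²
Organism 5: 370.821 × 0.17 = 63.03957 kJ m⁻²
Organism 6: 63.03957 × 0.09 = 5.6735613 kJ m⁻²
Organism 7: 5.6735613 × 0.08 = 0.453884904 kJ m⁻²

0.45 kJ m⁻²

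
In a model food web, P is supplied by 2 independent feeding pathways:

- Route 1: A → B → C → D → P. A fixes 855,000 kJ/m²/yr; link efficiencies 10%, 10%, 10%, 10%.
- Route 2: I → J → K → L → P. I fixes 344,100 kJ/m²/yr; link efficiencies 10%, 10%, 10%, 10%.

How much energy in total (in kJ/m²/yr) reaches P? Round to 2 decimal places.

119.91 kJ/m²/yr

Route 1: 855000 × 0.1 × 0.1 × 0.1 × 0.1 = 85.5 kJ/m²/yr
Route 2: 344100 × 0.1 × 0.1 × 0.1 × 0.1 = 34.41 kJ/m²/yr
Total at P: 85.5 + 34.41 = 119.91 kJ/m²/yr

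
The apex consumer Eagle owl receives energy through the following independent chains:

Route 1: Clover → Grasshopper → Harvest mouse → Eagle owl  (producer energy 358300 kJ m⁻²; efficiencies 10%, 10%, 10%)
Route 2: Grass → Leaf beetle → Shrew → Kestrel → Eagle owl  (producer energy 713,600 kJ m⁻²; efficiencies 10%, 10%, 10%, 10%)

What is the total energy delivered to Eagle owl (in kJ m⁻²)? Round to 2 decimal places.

429.66 kJ m⁻²

Route 1: 358300 × 0.1 × 0.1 × 0.1 = 358.3 kJ m⁻²
Route 2: 713600 × 0.1 × 0.1 × 0.1 × 0.1 = 71.36 kJ m⁻²
Total at Eagle owl: 358.3 + 71.36 = 429.66 kJ m⁻²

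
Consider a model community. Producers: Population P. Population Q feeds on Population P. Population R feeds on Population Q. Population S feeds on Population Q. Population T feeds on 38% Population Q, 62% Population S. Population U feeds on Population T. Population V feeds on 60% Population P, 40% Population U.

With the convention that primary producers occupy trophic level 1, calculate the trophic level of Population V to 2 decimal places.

3.45

Population Q: 1 + 1 = 2
Population R: 1 + 2 = 3
Population S: 1 + 2 = 3
Population T: 1 + (0.38×2 + 0.62×3) = 3.62
Population U: 1 + 3.62 = 4.62
Population V: 1 + (0.6×1 + 0.4×4.62) = 3.448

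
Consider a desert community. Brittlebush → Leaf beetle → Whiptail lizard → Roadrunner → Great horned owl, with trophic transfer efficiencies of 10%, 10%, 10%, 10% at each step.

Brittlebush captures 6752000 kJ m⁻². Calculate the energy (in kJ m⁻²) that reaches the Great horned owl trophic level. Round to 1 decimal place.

Leaf beetle: 6752000 × 0.1 = 675200 kJ m⁻²
Whiptail lizard: 675200 × 0.1 = 67520 kJ m⁻²
Roadrunner: 67520 × 0.1 = 6752 kJ m⁻²
Great horned owl: 6752 × 0.1 = 675.2 kJ m⁻²

675.2 kJ m⁻²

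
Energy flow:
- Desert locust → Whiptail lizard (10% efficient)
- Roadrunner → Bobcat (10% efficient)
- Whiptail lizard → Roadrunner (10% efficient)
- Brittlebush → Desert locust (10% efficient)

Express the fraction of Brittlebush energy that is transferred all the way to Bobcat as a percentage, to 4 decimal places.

0.0100%

Product of link efficiencies: 0.1 × 0.1 × 0.1 × 0.1 = 0.0001
As a percentage: 0.0001 × 100 = 0.0100%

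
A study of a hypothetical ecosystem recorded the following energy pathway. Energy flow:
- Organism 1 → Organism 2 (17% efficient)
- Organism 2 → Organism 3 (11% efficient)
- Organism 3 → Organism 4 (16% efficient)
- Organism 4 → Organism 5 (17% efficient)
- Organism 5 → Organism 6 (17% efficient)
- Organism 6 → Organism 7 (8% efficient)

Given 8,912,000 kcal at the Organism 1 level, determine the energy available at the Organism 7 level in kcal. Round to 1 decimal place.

61.6 kcal

Organism 2: 8912000 × 0.17 = 1515040 kcal
Organism 3: 1515040 × 0.11 = 166654.4 kcal
Organism 4: 166654.4 × 0.16 = 26664.704 kcal
Organism 5: 26664.704 × 0.17 = 4532.99968 kcal
Organism 6: 4532.99968 × 0.17 = 770.6099456 kcal
Organism 7: 770.6099456 × 0.08 = 61.648795648 kcal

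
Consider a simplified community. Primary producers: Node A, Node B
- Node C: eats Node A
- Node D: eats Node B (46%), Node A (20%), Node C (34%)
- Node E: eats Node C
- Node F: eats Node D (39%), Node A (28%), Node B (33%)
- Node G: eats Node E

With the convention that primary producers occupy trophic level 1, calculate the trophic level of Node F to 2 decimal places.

2.52

Node C: 1 + 1 = 2
Node D: 1 + (0.46×1 + 0.2×1 + 0.34×2) = 2.34
Node E: 1 + 2 = 3
Node F: 1 + (0.39×2.34 + 0.28×1 + 0.33×1) = 2.5226
Node G: 1 + 3 = 4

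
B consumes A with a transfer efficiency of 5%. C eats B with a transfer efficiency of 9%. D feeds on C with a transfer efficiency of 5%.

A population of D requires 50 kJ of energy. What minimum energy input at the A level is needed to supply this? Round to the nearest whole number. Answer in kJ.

222222 kJ

Cumulative transfer efficiency: 0.05 × 0.09 × 0.05 = 0.000225
A energy = 50 / 0.000225 = 222222 kJ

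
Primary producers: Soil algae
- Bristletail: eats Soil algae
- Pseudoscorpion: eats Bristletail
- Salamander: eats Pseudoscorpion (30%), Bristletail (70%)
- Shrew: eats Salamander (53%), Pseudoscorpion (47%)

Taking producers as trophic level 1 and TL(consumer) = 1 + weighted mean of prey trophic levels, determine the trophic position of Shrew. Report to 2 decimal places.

Bristletail: 1 + 1 = 2
Pseudoscorpion: 1 + 2 = 3
Salamander: 1 + (0.3×3 + 0.7×2) = 3.3
Shrew: 1 + (0.53×3.3 + 0.47×3) = 4.159

4.16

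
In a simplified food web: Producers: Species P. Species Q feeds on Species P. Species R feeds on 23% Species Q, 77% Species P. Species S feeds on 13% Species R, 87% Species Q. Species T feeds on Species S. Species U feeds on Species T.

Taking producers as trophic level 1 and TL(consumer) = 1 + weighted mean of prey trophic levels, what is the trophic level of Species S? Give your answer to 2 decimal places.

Species Q: 1 + 1 = 2
Species R: 1 + (0.23×2 + 0.77×1) = 2.23
Species S: 1 + (0.13×2.23 + 0.87×2) = 3.0299
Species T: 1 + 3.0299 = 4.0299
Species U: 1 + 4.0299 = 5.0299

3.03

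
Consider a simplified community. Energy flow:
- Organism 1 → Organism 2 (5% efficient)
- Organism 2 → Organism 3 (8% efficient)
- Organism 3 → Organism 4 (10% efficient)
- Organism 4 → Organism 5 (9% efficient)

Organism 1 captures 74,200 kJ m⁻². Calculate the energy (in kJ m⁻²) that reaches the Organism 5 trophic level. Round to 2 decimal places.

2.67 kJ m⁻²

Organism 2: 74200 × 0.05 = 3710 kJ m⁻²
Organism 3: 3710 × 0.08 = 296.8 kJ m⁻²
Organism 4: 296.8 × 0.1 = 29.68 kJ m⁻²
Organism 5: 29.68 × 0.09 = 2.6712 kJ m⁻²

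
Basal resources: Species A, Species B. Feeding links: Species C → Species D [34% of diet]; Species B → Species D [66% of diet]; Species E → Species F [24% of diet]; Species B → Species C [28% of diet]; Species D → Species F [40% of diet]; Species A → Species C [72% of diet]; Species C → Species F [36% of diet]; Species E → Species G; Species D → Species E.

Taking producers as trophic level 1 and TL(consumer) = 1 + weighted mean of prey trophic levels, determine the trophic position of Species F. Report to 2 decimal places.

Species C: 1 + (0.72×1 + 0.28×1) = 2
Species D: 1 + (0.34×2 + 0.66×1) = 2.34
Species E: 1 + 2.34 = 3.34
Species F: 1 + (0.36×2 + 0.24×3.34 + 0.4×2.34) = 3.4576
Species G: 1 + 3.34 = 4.34

3.46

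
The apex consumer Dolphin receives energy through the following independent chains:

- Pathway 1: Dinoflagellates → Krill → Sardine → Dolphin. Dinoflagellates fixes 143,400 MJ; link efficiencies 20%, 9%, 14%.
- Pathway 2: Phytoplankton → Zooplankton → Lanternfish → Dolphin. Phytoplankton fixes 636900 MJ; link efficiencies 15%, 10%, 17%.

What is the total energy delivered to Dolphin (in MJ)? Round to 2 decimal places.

Pathway 1: 143400 × 0.2 × 0.09 × 0.14 = 361.368 MJ
Pathway 2: 636900 × 0.15 × 0.1 × 0.17 = 1624.095 MJ
Total at Dolphin: 361.368 + 1624.095 = 1985.463 MJ

1985.46 MJ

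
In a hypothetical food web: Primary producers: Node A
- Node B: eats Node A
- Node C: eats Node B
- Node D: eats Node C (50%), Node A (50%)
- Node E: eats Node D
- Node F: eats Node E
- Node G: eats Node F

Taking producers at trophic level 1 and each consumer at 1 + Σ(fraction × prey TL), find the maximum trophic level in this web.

Node B: 1 + 1 = 2
Node C: 1 + 2 = 3
Node D: 1 + (0.5×3 + 0.5×1) = 3
Node E: 1 + 3 = 4
Node F: 1 + 4 = 5
Node G: 1 + 5 = 6

6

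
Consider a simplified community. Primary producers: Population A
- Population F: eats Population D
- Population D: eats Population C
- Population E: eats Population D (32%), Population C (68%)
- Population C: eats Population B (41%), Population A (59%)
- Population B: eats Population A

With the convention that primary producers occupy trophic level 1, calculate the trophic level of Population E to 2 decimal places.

Population B: 1 + 1 = 2
Population C: 1 + (0.41×2 + 0.59×1) = 2.41
Population D: 1 + 2.41 = 3.41
Population E: 1 + (0.32×3.41 + 0.68×2.41) = 3.73
Population F: 1 + 3.41 = 4.41

3.73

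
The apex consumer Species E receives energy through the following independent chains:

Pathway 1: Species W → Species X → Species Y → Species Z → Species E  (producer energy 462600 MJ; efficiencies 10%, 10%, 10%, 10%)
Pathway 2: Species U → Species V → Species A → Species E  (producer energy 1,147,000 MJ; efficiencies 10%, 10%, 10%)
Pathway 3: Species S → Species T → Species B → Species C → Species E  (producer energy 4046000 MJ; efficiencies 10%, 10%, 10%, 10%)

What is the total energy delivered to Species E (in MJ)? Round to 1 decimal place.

1597.9 MJ

Pathway 1: 462600 × 0.1 × 0.1 × 0.1 × 0.1 = 46.26 MJ
Pathway 2: 1147000 × 0.1 × 0.1 × 0.1 = 1147 MJ
Pathway 3: 4046000 × 0.1 × 0.1 × 0.1 × 0.1 = 404.6 MJ
Total at Species E: 46.26 + 1147 + 404.6 = 1597.86 MJ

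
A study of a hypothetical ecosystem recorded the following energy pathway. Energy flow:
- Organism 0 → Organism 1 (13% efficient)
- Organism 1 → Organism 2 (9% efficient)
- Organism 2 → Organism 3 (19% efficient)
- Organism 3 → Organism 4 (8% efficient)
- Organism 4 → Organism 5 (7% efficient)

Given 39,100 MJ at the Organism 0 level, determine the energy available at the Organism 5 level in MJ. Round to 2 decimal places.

Organism 1: 39100 × 0.13 = 5083 MJ
Organism 2: 5083 × 0.09 = 457.47 MJ
Organism 3: 457.47 × 0.19 = 86.9193 MJ
Organism 4: 86.9193 × 0.08 = 6.953544 MJ
Organism 5: 6.953544 × 0.07 = 0.48674808 MJ

0.49 MJ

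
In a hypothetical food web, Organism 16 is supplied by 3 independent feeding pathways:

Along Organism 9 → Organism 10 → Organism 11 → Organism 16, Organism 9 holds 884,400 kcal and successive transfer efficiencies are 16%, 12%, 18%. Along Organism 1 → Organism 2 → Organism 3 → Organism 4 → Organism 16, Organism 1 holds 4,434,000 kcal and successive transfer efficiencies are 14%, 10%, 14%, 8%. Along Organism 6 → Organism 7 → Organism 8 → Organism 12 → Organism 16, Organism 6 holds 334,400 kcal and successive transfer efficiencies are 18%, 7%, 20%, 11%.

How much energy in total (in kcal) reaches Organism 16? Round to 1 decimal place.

Via Organism 9: 884400 × 0.16 × 0.12 × 0.18 = 3056.4864 kcal
Via Organism 1: 4434000 × 0.14 × 0.1 × 0.14 × 0.08 = 695.2512 kcal
Via Organism 6: 334400 × 0.18 × 0.07 × 0.2 × 0.11 = 92.69568 kcal
Total at Organism 16: 3056.4864 + 695.2512 + 92.69568 = 3844.43328 kcal

3844.4 kcal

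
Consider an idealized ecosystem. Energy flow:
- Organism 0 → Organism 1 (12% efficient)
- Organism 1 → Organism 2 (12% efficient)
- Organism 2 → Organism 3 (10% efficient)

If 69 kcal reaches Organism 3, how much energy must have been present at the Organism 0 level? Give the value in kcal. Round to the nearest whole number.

Cumulative transfer efficiency: 0.12 × 0.12 × 0.1 = 0.00144
Organism 0 energy = 69 / 0.00144 = 47917 kcal

47917 kcal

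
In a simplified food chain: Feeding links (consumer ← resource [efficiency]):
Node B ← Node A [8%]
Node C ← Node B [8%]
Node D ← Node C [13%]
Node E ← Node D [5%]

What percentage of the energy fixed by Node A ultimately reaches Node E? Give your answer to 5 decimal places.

0.00416%

Product of link efficiencies: 0.08 × 0.08 × 0.13 × 0.05 = 0.0000416
As a percentage: 0.0000416 × 100 = 0.00416%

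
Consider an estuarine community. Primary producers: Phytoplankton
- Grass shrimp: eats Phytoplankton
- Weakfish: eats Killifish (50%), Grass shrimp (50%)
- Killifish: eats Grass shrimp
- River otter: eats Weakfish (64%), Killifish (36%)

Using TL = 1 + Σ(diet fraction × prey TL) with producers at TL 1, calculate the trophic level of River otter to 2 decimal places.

4.32

Grass shrimp: 1 + 1 = 2
Killifish: 1 + 2 = 3
Weakfish: 1 + (0.5×3 + 0.5×2) = 3.5
River otter: 1 + (0.64×3.5 + 0.36×3) = 4.32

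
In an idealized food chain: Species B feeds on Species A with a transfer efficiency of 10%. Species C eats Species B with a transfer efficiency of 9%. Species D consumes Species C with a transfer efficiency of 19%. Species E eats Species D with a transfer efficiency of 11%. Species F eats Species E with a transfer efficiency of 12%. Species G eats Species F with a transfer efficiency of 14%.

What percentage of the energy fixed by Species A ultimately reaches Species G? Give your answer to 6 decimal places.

0.000316%

Product of link efficiencies: 0.1 × 0.09 × 0.19 × 0.11 × 0.12 × 0.14 = 0.00000316008
As a percentage: 0.00000316008 × 100 = 0.000316%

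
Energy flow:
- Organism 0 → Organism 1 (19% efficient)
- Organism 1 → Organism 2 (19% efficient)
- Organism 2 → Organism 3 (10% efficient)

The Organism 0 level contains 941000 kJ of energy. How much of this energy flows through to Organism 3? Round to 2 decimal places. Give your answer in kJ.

Organism 1: 941000 × 0.19 = 178790 kJ
Organism 2: 178790 × 0.19 = 33970.1 kJ
Organism 3: 33970.1 × 0.1 = 3397.01 kJ

3397.01 kJ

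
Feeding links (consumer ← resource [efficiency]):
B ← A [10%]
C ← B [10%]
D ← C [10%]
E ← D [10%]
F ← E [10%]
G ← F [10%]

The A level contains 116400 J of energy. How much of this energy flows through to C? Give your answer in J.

B: 116400 × 0.1 = 11640 J
C: 11640 × 0.1 = 1164 J

1164 J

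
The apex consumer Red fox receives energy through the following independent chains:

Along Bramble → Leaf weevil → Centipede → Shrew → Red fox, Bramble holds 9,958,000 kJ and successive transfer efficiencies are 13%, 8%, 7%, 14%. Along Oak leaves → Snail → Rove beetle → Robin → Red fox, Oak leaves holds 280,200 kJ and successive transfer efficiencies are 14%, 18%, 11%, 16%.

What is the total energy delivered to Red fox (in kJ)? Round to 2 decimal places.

Via Bramble: 9958000 × 0.13 × 0.08 × 0.07 × 0.14 = 1014.91936 kJ
Via Oak leaves: 280200 × 0.14 × 0.18 × 0.11 × 0.16 = 124.274304 kJ
Total at Red fox: 1014.91936 + 124.274304 = 1139.193664 kJ

1139.19 kJ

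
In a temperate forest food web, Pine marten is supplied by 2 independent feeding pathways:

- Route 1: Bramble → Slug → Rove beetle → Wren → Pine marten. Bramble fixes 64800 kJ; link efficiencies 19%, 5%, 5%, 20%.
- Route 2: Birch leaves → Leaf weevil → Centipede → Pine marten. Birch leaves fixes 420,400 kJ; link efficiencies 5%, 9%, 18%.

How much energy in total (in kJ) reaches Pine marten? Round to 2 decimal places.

346.68 kJ

Route 1: 64800 × 0.19 × 0.05 × 0.05 × 0.2 = 6.156 kJ
Route 2: 420400 × 0.05 × 0.09 × 0.18 = 340.524 kJ
Total at Pine marten: 6.156 + 340.524 = 346.68 kJ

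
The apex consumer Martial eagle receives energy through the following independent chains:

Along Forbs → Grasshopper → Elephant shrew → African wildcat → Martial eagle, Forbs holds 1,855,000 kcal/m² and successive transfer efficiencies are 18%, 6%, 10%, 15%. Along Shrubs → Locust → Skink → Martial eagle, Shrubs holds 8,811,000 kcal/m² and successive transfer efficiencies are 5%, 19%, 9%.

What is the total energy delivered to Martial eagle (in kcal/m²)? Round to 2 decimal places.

Via Forbs: 1855000 × 0.18 × 0.06 × 0.1 × 0.15 = 300.51 kcal/m²
Via Shrubs: 8811000 × 0.05 × 0.19 × 0.09 = 7533.405 kcal/m²
Total at Martial eagle: 300.51 + 7533.405 = 7833.915 kcal/m²

7833.92 kcal/m²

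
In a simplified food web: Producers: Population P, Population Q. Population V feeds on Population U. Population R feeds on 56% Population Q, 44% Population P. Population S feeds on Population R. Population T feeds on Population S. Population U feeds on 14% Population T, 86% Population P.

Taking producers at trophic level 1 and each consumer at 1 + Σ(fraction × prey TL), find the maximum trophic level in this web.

4

Population R: 1 + (0.56×1 + 0.44×1) = 2
Population S: 1 + 2 = 3
Population T: 1 + 3 = 4
Population U: 1 + (0.14×4 + 0.86×1) = 2.42
Population V: 1 + 2.42 = 3.42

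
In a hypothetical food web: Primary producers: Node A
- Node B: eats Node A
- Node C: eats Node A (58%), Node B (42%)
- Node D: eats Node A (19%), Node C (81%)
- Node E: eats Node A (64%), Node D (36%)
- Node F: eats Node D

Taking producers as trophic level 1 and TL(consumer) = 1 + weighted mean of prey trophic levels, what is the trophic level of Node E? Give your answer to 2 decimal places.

2.77

Node B: 1 + 1 = 2
Node C: 1 + (0.58×1 + 0.42×2) = 2.42
Node D: 1 + (0.19×1 + 0.81×2.42) = 3.1502
Node E: 1 + (0.64×1 + 0.36×3.1502) = 2.774072
Node F: 1 + 3.1502 = 4.1502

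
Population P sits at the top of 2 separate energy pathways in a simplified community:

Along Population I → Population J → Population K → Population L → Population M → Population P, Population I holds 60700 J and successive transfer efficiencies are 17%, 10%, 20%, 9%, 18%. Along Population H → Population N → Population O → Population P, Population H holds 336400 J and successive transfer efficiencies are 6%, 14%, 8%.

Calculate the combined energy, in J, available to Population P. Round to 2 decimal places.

229.40 J

Via Population I: 60700 × 0.17 × 0.1 × 0.2 × 0.09 × 0.18 = 3.343356 J
Via Population H: 336400 × 0.06 × 0.14 × 0.08 = 226.0608 J
Total at Population P: 3.343356 + 226.0608 = 229.404156 J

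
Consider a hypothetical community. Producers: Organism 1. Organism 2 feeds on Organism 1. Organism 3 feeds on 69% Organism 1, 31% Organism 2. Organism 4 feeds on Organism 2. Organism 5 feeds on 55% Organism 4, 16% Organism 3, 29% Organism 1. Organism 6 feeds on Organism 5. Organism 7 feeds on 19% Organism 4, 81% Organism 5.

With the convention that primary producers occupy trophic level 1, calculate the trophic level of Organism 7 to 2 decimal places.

Organism 2: 1 + 1 = 2
Organism 3: 1 + (0.69×1 + 0.31×2) = 2.31
Organism 4: 1 + 2 = 3
Organism 5: 1 + (0.55×3 + 0.16×2.31 + 0.29×1) = 3.3096
Organism 6: 1 + 3.3096 = 4.3096
Organism 7: 1 + (0.19×3 + 0.81×3.3096) = 4.250776

4.25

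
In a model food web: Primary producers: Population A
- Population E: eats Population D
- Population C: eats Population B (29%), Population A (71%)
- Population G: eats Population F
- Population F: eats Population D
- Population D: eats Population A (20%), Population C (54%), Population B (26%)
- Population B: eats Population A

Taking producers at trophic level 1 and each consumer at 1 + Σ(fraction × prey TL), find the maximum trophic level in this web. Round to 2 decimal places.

4.96

Population B: 1 + 1 = 2
Population C: 1 + (0.29×2 + 0.71×1) = 2.29
Population D: 1 + (0.2×1 + 0.54×2.29 + 0.26×2) = 2.9566
Population E: 1 + 2.9566 = 3.9566
Population F: 1 + 2.9566 = 3.9566
Population G: 1 + 3.9566 = 4.9566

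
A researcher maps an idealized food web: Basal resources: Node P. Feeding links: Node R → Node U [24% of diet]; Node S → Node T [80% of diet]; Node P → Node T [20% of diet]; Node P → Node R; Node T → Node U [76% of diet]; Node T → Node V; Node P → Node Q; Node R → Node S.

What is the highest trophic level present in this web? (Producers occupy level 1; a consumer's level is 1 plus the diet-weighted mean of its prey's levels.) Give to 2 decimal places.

4.60

Node Q: 1 + 1 = 2
Node R: 1 + 1 = 2
Node S: 1 + 2 = 3
Node T: 1 + (0.8×3 + 0.2×1) = 3.6
Node U: 1 + (0.76×3.6 + 0.24×2) = 4.216
Node V: 1 + 3.6 = 4.6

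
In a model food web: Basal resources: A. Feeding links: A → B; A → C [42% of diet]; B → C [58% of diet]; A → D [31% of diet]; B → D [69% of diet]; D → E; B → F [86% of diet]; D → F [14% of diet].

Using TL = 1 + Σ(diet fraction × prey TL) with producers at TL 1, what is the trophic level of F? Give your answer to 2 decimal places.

3.10

B: 1 + 1 = 2
C: 1 + (0.42×1 + 0.58×2) = 2.58
D: 1 + (0.31×1 + 0.69×2) = 2.69
E: 1 + 2.69 = 3.69
F: 1 + (0.86×2 + 0.14×2.69) = 3.0966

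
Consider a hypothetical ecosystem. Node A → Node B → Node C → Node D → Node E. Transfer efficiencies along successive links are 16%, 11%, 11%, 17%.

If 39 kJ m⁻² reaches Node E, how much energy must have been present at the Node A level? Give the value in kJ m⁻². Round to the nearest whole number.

Cumulative transfer efficiency: 0.16 × 0.11 × 0.11 × 0.17 = 0.00032912
Node A energy = 39 / 0.00032912 = 118498 kJ m⁻²

118498 kJ m⁻²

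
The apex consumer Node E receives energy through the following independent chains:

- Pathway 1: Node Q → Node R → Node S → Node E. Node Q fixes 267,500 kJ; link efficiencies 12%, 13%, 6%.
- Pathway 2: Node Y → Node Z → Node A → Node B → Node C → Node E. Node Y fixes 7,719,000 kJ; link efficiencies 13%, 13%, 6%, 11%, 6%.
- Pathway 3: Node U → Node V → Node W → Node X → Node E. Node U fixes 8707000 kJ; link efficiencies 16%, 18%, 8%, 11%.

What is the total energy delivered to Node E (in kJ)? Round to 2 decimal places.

2508.74 kJ

Pathway 1: 267500 × 0.12 × 0.13 × 0.06 = 250.38 kJ
Pathway 2: 7719000 × 0.13 × 0.13 × 0.06 × 0.11 × 0.06 = 51.6586356 kJ
Pathway 3: 8707000 × 0.16 × 0.18 × 0.08 × 0.11 = 2206.70208 kJ
Total at Node E: 250.38 + 51.6586356 + 2206.70208 = 2508.7407156 kJ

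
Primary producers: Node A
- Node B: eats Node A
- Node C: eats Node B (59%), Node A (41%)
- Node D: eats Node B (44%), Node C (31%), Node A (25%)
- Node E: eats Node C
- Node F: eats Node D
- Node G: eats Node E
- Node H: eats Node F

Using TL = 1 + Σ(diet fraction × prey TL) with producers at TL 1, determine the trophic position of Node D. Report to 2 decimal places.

Node B: 1 + 1 = 2
Node C: 1 + (0.59×2 + 0.41×1) = 2.59
Node D: 1 + (0.44×2 + 0.31×2.59 + 0.25×1) = 2.9329
Node E: 1 + 2.59 = 3.59
Node F: 1 + 2.9329 = 3.9329
Node G: 1 + 3.59 = 4.59
Node H: 1 + 3.9329 = 4.9329

2.93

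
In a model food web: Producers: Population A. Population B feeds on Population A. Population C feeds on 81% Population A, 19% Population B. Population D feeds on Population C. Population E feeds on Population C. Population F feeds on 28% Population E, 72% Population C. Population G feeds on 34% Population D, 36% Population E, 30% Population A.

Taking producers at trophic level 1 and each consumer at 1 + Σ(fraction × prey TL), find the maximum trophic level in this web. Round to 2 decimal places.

Population B: 1 + 1 = 2
Population C: 1 + (0.81×1 + 0.19×2) = 2.19
Population D: 1 + 2.19 = 3.19
Population E: 1 + 2.19 = 3.19
Population F: 1 + (0.28×3.19 + 0.72×2.19) = 3.47
Population G: 1 + (0.34×3.19 + 0.36×3.19 + 0.3×1) = 3.533

3.53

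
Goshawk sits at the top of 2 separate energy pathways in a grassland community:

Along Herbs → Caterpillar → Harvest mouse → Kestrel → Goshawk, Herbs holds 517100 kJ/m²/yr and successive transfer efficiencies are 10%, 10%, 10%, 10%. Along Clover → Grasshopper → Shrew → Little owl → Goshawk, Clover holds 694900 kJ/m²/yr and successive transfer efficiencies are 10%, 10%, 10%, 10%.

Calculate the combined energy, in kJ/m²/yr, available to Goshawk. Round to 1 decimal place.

121.2 kJ/m²/yr

Via Herbs: 517100 × 0.1 × 0.1 × 0.1 × 0.1 = 51.71 kJ/m²/yr
Via Clover: 694900 × 0.1 × 0.1 × 0.1 × 0.1 = 69.49 kJ/m²/yr
Total at Goshawk: 51.71 + 69.49 = 121.2 kJ/m²/yr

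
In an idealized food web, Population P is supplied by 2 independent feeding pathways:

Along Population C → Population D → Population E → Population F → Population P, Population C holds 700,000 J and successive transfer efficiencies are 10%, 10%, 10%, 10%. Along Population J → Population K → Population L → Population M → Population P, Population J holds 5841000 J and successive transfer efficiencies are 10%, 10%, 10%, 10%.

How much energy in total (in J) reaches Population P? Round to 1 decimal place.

654.1 J

Via Population C: 700000 × 0.1 × 0.1 × 0.1 × 0.1 = 70 J
Via Population J: 5841000 × 0.1 × 0.1 × 0.1 × 0.1 = 584.1 J
Total at Population P: 70 + 584.1 = 654.1 J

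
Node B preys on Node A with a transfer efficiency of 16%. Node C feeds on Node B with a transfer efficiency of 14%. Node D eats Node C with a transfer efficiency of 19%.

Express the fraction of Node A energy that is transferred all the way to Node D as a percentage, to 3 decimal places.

Product of link efficiencies: 0.16 × 0.14 × 0.19 = 0.004256
As a percentage: 0.004256 × 100 = 0.426%

0.426%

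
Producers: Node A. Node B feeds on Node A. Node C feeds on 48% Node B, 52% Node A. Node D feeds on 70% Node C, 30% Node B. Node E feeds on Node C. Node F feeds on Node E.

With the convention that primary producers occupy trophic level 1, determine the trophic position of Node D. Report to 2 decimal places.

3.34

Node B: 1 + 1 = 2
Node C: 1 + (0.48×2 + 0.52×1) = 2.48
Node D: 1 + (0.7×2.48 + 0.3×2) = 3.336
Node E: 1 + 2.48 = 3.48
Node F: 1 + 3.48 = 4.48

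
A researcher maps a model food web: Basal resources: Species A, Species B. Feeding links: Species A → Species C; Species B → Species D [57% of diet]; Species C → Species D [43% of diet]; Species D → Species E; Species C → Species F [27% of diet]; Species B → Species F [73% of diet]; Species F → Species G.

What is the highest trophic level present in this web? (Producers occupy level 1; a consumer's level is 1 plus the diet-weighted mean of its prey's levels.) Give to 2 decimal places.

Species C: 1 + 1 = 2
Species D: 1 + (0.57×1 + 0.43×2) = 2.43
Species E: 1 + 2.43 = 3.43
Species F: 1 + (0.27×2 + 0.73×1) = 2.27
Species G: 1 + 2.27 = 3.27

3.43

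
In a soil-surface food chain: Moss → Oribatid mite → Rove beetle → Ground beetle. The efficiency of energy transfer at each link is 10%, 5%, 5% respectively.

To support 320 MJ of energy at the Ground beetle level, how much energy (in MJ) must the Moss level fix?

Cumulative transfer efficiency: 0.1 × 0.05 × 0.05 = 0.00025
Moss energy = 320 / 0.00025 = 1280000 MJ

1280000 MJ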